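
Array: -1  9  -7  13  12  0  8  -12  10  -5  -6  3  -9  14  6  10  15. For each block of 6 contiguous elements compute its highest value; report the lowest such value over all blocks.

10

[-1, 9, -7, 13, 12, 0] → max 13
[9, -7, 13, 12, 0, 8] → max 13
[-7, 13, 12, 0, 8, -12] → max 13
[13, 12, 0, 8, -12, 10] → max 13
[12, 0, 8, -12, 10, -5] → max 12
[0, 8, -12, 10, -5, -6] → max 10
[8, -12, 10, -5, -6, 3] → max 10
[-12, 10, -5, -6, 3, -9] → max 10
[10, -5, -6, 3, -9, 14] → max 14
[-5, -6, 3, -9, 14, 6] → max 14
[-6, 3, -9, 14, 6, 10] → max 14
[3, -9, 14, 6, 10, 15] → max 15
Lowest of these is 10.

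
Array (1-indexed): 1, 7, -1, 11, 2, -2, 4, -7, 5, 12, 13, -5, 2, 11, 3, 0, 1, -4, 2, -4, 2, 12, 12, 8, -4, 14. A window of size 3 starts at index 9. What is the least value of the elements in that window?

5

Elements at indices 9..11: 5, 12, 13
min(5, 12, 13) = 5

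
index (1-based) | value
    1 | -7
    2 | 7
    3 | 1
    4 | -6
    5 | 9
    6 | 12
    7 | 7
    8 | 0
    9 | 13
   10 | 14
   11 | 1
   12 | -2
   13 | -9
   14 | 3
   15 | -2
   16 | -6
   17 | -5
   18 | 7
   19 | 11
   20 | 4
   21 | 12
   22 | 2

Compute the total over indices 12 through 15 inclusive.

-10

Elements at indices 12..15: -2, -9, 3, -2
sum(-2, -9, 3, -2) = -10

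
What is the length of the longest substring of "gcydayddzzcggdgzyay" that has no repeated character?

add g: [g] len 1
add c: [g, c] len 2
add y: [g, c, y] len 3
add d: [g, c, y, d] len 4
add a: [g, c, y, d, a] len 5
add y (repeat y, move left end past it): [d, a, y] len 3
add d (repeat d, move left end past it): [a, y, d] len 3
add d (repeat d, move left end past it): [d] len 1
add z: [d, z] len 2
add z (repeat z, move left end past it): [z] len 1
add c: [z, c] len 2
add g: [z, c, g] len 3
add g (repeat g, move left end past it): [g] len 1
add d: [g, d] len 2
add g (repeat g, move left end past it): [d, g] len 2
add z: [d, g, z] len 3
add y: [d, g, z, y] len 4
add a: [d, g, z, y, a] len 5
add y (repeat y, move left end past it): [a, y] len 2
Longest all-distinct length: 5.

5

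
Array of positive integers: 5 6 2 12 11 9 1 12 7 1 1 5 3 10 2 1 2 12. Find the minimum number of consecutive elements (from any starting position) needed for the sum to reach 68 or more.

add 5: running sum 5 < 68
add 6: running sum 11 < 68
add 2: running sum 13 < 68
add 12: running sum 25 < 68
add 11: running sum 36 < 68
add 9: running sum 45 < 68
add 1: running sum 46 < 68
add 12: running sum 58 < 68
add 7: running sum 65 < 68
add 1: running sum 66 < 68
add 1: running sum 67 < 68
end 11: [5, 6, 2, 12, 11, 9, 1, 12, 7, 1, 1, 5] sum 72, len 12
end 12: [6, 2, 12, 11, 9, 1, 12, 7, 1, 1, 5, 3] sum 70, len 12
end 13: [12, 11, 9, 1, 12, 7, 1, 1, 5, 3, 10] sum 72, len 11
end 14: [12, 11, 9, 1, 12, 7, 1, 1, 5, 3, 10, 2] sum 74, len 12
end 15: [12, 11, 9, 1, 12, 7, 1, 1, 5, 3, 10, 2, 1] sum 75, len 13
end 16: [12, 11, 9, 1, 12, 7, 1, 1, 5, 3, 10, 2, 1, 2] sum 77, len 14
end 17: [11, 9, 1, 12, 7, 1, 1, 5, 3, 10, 2, 1, 2, 12] sum 77, len 14
Shortest qualifying length: 11.

11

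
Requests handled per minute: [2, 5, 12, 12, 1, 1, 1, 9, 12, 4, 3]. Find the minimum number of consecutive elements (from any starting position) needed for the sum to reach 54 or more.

add 2: running sum 2 < 54
add 5: running sum 7 < 54
add 12: running sum 19 < 54
add 12: running sum 31 < 54
add 1: running sum 32 < 54
add 1: running sum 33 < 54
add 1: running sum 34 < 54
add 9: running sum 43 < 54
end 8: [2, 5, 12, 12, 1, 1, 1, 9, 12] sum 55, len 9
end 9: [5, 12, 12, 1, 1, 1, 9, 12, 4] sum 57, len 9
end 10: [12, 12, 1, 1, 1, 9, 12, 4, 3] sum 55, len 9
Shortest qualifying length: 9.

9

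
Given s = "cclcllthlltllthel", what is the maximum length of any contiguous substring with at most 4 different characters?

15

[c] 1 distinct, len 1
[c, c] 1 distinct, len 2
[c, c, l] 2 distinct, len 3
[c, c, l, c] 2 distinct, len 4
[c, c, l, c, l] 2 distinct, len 5
[c, c, l, c, l, l] 2 distinct, len 6
[c, c, l, c, l, l, t] 3 distinct, len 7
[c, c, l, c, l, l, t, h] 4 distinct, len 8
[c, c, l, c, l, l, t, h, l] 4 distinct, len 9
[c, c, l, c, l, l, t, h, l, l] 4 distinct, len 10
[c, c, l, c, l, l, t, h, l, l, t] 4 distinct, len 11
[c, c, l, c, l, l, t, h, l, l, t, l] 4 distinct, len 12
[c, c, l, c, l, l, t, h, l, l, t, l, l] 4 distinct, len 13
[c, c, l, c, l, l, t, h, l, l, t, l, l, t] 4 distinct, len 14
[c, c, l, c, l, l, t, h, l, l, t, l, l, t, h] 4 distinct, len 15
[l, l, t, h, l, l, t, l, l, t, h, e] 4 distinct, len 12
[l, l, t, h, l, l, t, l, l, t, h, e, l] 4 distinct, len 13
Longest length with ≤4 distinct: 15.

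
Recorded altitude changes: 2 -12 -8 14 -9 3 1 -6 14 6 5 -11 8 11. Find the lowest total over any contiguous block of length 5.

[2, -12, -8, 14, -9] → sum -13
[-12, -8, 14, -9, 3] → sum -12
[-8, 14, -9, 3, 1] → sum 1
[14, -9, 3, 1, -6] → sum 3
[-9, 3, 1, -6, 14] → sum 3
[3, 1, -6, 14, 6] → sum 18
[1, -6, 14, 6, 5] → sum 20
[-6, 14, 6, 5, -11] → sum 8
[14, 6, 5, -11, 8] → sum 22
[6, 5, -11, 8, 11] → sum 19
Lowest of these is -13.

-13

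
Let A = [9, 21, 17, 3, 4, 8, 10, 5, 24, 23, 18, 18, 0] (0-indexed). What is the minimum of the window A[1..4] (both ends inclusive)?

Elements at indices 1..4: 21, 17, 3, 4
min(21, 17, 3, 4) = 3

3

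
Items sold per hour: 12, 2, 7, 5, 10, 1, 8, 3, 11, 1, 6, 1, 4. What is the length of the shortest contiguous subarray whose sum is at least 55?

9

Extend right; whenever the sum reaches 55, record the length and shrink from the left:
add 12: running sum 12 < 55
add 2: running sum 14 < 55
add 7: running sum 21 < 55
add 5: running sum 26 < 55
add 10: running sum 36 < 55
add 1: running sum 37 < 55
add 8: running sum 45 < 55
add 3: running sum 48 < 55
add 11: shortest ending here [12, 2, 7, 5, 10, 1, 8, 3, 11] sum 59, len 9
add 1: shortest ending here [12, 2, 7, 5, 10, 1, 8, 3, 11, 1] sum 60, len 10
add 6: shortest ending here [12, 2, 7, 5, 10, 1, 8, 3, 11, 1, 6] sum 66, len 11
add 1: shortest ending here [2, 7, 5, 10, 1, 8, 3, 11, 1, 6, 1] sum 55, len 11
add 4: shortest ending here [7, 5, 10, 1, 8, 3, 11, 1, 6, 1, 4] sum 57, len 11
Shortest qualifying length: 9.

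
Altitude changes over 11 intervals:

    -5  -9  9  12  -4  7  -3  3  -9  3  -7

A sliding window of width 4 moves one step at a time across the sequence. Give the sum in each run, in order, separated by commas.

Sliding a size-4 window across the 11 values:
(-5, -9, 9, 12) → sum 7
(-9, 9, 12, -4) → sum 8
(9, 12, -4, 7) → sum 24
(12, -4, 7, -3) → sum 12
(-4, 7, -3, 3) → sum 3
(7, -3, 3, -9) → sum -2
(-3, 3, -9, 3) → sum -6
(3, -9, 3, -7) → sum -10

7, 8, 24, 12, 3, -2, -6, -10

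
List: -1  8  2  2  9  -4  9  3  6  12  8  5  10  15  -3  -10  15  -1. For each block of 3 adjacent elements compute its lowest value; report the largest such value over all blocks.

-1 8 2 → min -1
8 2 2 → min 2
2 2 9 → min 2
2 9 -4 → min -4
9 -4 9 → min -4
-4 9 3 → min -4
9 3 6 → min 3
3 6 12 → min 3
6 12 8 → min 6
12 8 5 → min 5
8 5 10 → min 5
5 10 15 → min 5
10 15 -3 → min -3
15 -3 -10 → min -10
-3 -10 15 → min -10
-10 15 -1 → min -10
Largest of these is 6.

6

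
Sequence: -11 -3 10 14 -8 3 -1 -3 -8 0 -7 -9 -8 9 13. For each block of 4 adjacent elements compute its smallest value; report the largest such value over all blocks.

-11 -3 10 14 → min -11
-3 10 14 -8 → min -8
10 14 -8 3 → min -8
14 -8 3 -1 → min -8
-8 3 -1 -3 → min -8
3 -1 -3 -8 → min -8
-1 -3 -8 0 → min -8
-3 -8 0 -7 → min -8
-8 0 -7 -9 → min -9
0 -7 -9 -8 → min -9
-7 -9 -8 9 → min -9
-9 -8 9 13 → min -9
Largest of these is -8.

-8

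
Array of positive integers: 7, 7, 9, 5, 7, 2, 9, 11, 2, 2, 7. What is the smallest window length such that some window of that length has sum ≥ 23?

add 7: running sum 7 < 23
add 7: running sum 14 < 23
add 9: shortest ending here [7, 7, 9] sum 23, len 3
add 5: shortest ending here [7, 7, 9, 5] sum 28, len 4
add 7: shortest ending here [7, 9, 5, 7] sum 28, len 4
add 2: shortest ending here [9, 5, 7, 2] sum 23, len 4
add 9: shortest ending here [5, 7, 2, 9] sum 23, len 4
add 11: shortest ending here [7, 2, 9, 11] sum 29, len 4
add 2: shortest ending here [2, 9, 11, 2] sum 24, len 4
add 2: shortest ending here [9, 11, 2, 2] sum 24, len 4
add 7: shortest ending here [9, 11, 2, 2, 7] sum 31, len 5
Shortest qualifying length: 3.

3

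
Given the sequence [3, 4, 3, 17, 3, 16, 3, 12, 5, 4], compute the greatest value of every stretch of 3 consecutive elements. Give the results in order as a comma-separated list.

[3, 4, 3] → max 4
[4, 3, 17] → max 17
[3, 17, 3] → max 17
[17, 3, 16] → max 17
[3, 16, 3] → max 16
[16, 3, 12] → max 16
[3, 12, 5] → max 12
[12, 5, 4] → max 12

4, 17, 17, 17, 16, 16, 12, 12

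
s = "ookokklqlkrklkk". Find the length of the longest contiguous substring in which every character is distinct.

4

[o] len 1
[o] len 1
[o, k] len 2
[k, o] len 2
[o, k] len 2
[k] len 1
[k, l] len 2
[k, l, q] len 3
[q, l] len 2
[q, l, k] len 3
[q, l, k, r] len 4
[r, k] len 2
[r, k, l] len 3
[l, k] len 2
[k] len 1
Longest all-distinct length: 4.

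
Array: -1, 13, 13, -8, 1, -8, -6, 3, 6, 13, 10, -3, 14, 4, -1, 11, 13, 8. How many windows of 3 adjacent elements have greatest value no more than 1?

-1 13 13 → max 13
13 13 -8 → max 13
13 -8 1 → max 13
-8 1 -8 → max 1  ≤ 1 ✓
1 -8 -6 → max 1  ≤ 1 ✓
-8 -6 3 → max 3
-6 3 6 → max 6
3 6 13 → max 13
6 13 10 → max 13
13 10 -3 → max 13
10 -3 14 → max 14
-3 14 4 → max 14
14 4 -1 → max 14
4 -1 11 → max 11
-1 11 13 → max 13
11 13 8 → max 13
2 windows satisfy the condition.

2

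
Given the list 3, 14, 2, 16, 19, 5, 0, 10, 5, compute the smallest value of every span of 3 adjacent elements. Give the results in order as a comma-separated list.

3 14 2 → min 2
14 2 16 → min 2
2 16 19 → min 2
16 19 5 → min 5
19 5 0 → min 0
5 0 10 → min 0
0 10 5 → min 0

2, 2, 2, 5, 0, 0, 0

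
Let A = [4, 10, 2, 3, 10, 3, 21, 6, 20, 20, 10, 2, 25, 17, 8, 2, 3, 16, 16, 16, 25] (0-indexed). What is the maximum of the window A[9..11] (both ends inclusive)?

20

Elements at indices 9..11: 20, 10, 2
max(20, 10, 2) = 20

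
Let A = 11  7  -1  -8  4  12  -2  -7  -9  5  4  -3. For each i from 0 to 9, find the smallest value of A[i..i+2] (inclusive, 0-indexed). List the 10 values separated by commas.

-1, -8, -8, -8, -2, -7, -9, -9, -9, -3

[11, 7, -1] → min -1
[7, -1, -8] → min -8
[-1, -8, 4] → min -8
[-8, 4, 12] → min -8
[4, 12, -2] → min -2
[12, -2, -7] → min -7
[-2, -7, -9] → min -9
[-7, -9, 5] → min -9
[-9, 5, 4] → min -9
[5, 4, -3] → min -3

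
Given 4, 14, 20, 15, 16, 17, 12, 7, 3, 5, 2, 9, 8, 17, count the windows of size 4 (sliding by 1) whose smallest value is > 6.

(4, 14, 20, 15) → min 4
(14, 20, 15, 16) → min 14  > 6 ✓
(20, 15, 16, 17) → min 15  > 6 ✓
(15, 16, 17, 12) → min 12  > 6 ✓
(16, 17, 12, 7) → min 7  > 6 ✓
(17, 12, 7, 3) → min 3
(12, 7, 3, 5) → min 3
(7, 3, 5, 2) → min 2
(3, 5, 2, 9) → min 2
(5, 2, 9, 8) → min 2
(2, 9, 8, 17) → min 2
4 windows satisfy the condition.

4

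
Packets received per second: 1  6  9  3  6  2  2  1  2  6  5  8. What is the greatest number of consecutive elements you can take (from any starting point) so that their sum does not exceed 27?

[1] sum 1 len 1
[1, 6] sum 7 len 2
[1, 6, 9] sum 16 len 3
[1, 6, 9, 3] sum 19 len 4
[1, 6, 9, 3, 6] sum 25 len 5
[1, 6, 9, 3, 6, 2] sum 27 len 6
[9, 3, 6, 2, 2] sum 22 len 5
[9, 3, 6, 2, 2, 1] sum 23 len 6
[9, 3, 6, 2, 2, 1, 2] sum 25 len 7
[3, 6, 2, 2, 1, 2, 6] sum 22 len 7
[3, 6, 2, 2, 1, 2, 6, 5] sum 27 len 8
[2, 2, 1, 2, 6, 5, 8] sum 26 len 7
Longest length seen: 8.

8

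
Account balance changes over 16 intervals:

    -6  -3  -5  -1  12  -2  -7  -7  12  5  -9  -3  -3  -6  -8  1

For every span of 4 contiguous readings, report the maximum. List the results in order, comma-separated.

-6 -3 -5 -1 → max -1
-3 -5 -1 12 → max 12
-5 -1 12 -2 → max 12
-1 12 -2 -7 → max 12
12 -2 -7 -7 → max 12
-2 -7 -7 12 → max 12
-7 -7 12 5 → max 12
-7 12 5 -9 → max 12
12 5 -9 -3 → max 12
5 -9 -3 -3 → max 5
-9 -3 -3 -6 → max -3
-3 -3 -6 -8 → max -3
-3 -6 -8 1 → max 1

-1, 12, 12, 12, 12, 12, 12, 12, 12, 5, -3, -3, 1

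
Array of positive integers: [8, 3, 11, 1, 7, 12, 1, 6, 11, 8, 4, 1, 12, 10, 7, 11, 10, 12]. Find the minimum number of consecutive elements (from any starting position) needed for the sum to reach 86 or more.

Extend right; whenever the sum reaches 86, record the length and shrink from the left:
add 8: running sum 8 < 86
add 3: running sum 11 < 86
add 11: running sum 22 < 86
add 1: running sum 23 < 86
add 7: running sum 30 < 86
add 12: running sum 42 < 86
add 1: running sum 43 < 86
add 6: running sum 49 < 86
add 11: running sum 60 < 86
add 8: running sum 68 < 86
add 4: running sum 72 < 86
add 1: running sum 73 < 86
add 12: running sum 85 < 86
end 13: [3, 11, 1, 7, 12, 1, 6, 11, 8, 4, 1, 12, 10] sum 87, len 13
end 14: [11, 1, 7, 12, 1, 6, 11, 8, 4, 1, 12, 10, 7] sum 91, len 13
end 15: [7, 12, 1, 6, 11, 8, 4, 1, 12, 10, 7, 11] sum 90, len 12
end 16: [12, 1, 6, 11, 8, 4, 1, 12, 10, 7, 11, 10] sum 93, len 12
end 17: [11, 8, 4, 1, 12, 10, 7, 11, 10, 12] sum 86, len 10
Shortest qualifying length: 10.

10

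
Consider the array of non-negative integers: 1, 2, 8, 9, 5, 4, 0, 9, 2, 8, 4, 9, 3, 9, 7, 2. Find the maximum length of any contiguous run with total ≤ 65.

13

→ 1: sum 1, len 1
→ 2: sum 3, len 2
→ 8: sum 11, len 3
→ 9: sum 20, len 4
→ 5: sum 25, len 5
→ 4: sum 29, len 6
→ 0: sum 29, len 7
→ 9: sum 38, len 8
→ 2: sum 40, len 9
→ 8: sum 48, len 10
→ 4: sum 52, len 11
→ 9: sum 61, len 12
→ 3: sum 64, len 13
→ 9 (dropped 1, 2, 8): sum 62, len 11
→ 7 (dropped 9): sum 60, len 11
→ 2: sum 62, len 12
Longest length seen: 13.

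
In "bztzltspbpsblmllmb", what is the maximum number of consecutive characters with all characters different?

6

add b: [b] len 1
add z: [b, z] len 2
add t: [b, z, t] len 3
add z (repeat z, move left end past it): [t, z] len 2
add l: [t, z, l] len 3
add t (repeat t, move left end past it): [z, l, t] len 3
add s: [z, l, t, s] len 4
add p: [z, l, t, s, p] len 5
add b: [z, l, t, s, p, b] len 6
add p (repeat p, move left end past it): [b, p] len 2
add s: [b, p, s] len 3
add b (repeat b, move left end past it): [p, s, b] len 3
add l: [p, s, b, l] len 4
add m: [p, s, b, l, m] len 5
add l (repeat l, move left end past it): [m, l] len 2
add l (repeat l, move left end past it): [l] len 1
add m: [l, m] len 2
add b: [l, m, b] len 3
Longest all-distinct length: 6.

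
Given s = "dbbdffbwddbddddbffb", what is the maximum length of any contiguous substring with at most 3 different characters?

Extend right; when distinct count exceeds 3, shrink from the left:
add d: window [d] (1 distinct), len 1
add b: window [d, b] (2 distinct), len 2
add b: window [d, b, b] (2 distinct), len 3
add d: window [d, b, b, d] (2 distinct), len 4
add f: window [d, b, b, d, f] (3 distinct), len 5
add f: window [d, b, b, d, f, f] (3 distinct), len 6
add b: window [d, b, b, d, f, f, b] (3 distinct), len 7
add w: window [f, f, b, w] (3 distinct), len 4
add d: window [b, w, d] (3 distinct), len 3
add d: window [b, w, d, d] (3 distinct), len 4
add b: window [b, w, d, d, b] (3 distinct), len 5
add d: window [b, w, d, d, b, d] (3 distinct), len 6
add d: window [b, w, d, d, b, d, d] (3 distinct), len 7
add d: window [b, w, d, d, b, d, d, d] (3 distinct), len 8
add d: window [b, w, d, d, b, d, d, d, d] (3 distinct), len 9
add b: window [b, w, d, d, b, d, d, d, d, b] (3 distinct), len 10
add f: window [d, d, b, d, d, d, d, b, f] (3 distinct), len 9
add f: window [d, d, b, d, d, d, d, b, f, f] (3 distinct), len 10
add b: window [d, d, b, d, d, d, d, b, f, f, b] (3 distinct), len 11
Longest length with ≤3 distinct: 11.

11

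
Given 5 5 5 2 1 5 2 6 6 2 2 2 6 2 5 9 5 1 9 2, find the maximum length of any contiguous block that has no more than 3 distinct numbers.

10

add 5: window [5] (1 distinct), len 1
add 5: window [5, 5] (1 distinct), len 2
add 5: window [5, 5, 5] (1 distinct), len 3
add 2: window [5, 5, 5, 2] (2 distinct), len 4
add 1: window [5, 5, 5, 2, 1] (3 distinct), len 5
add 5: window [5, 5, 5, 2, 1, 5] (3 distinct), len 6
add 2: window [5, 5, 5, 2, 1, 5, 2] (3 distinct), len 7
add 6: window [5, 2, 6] (3 distinct), len 3
add 6: window [5, 2, 6, 6] (3 distinct), len 4
add 2: window [5, 2, 6, 6, 2] (3 distinct), len 5
add 2: window [5, 2, 6, 6, 2, 2] (3 distinct), len 6
add 2: window [5, 2, 6, 6, 2, 2, 2] (3 distinct), len 7
add 6: window [5, 2, 6, 6, 2, 2, 2, 6] (3 distinct), len 8
add 2: window [5, 2, 6, 6, 2, 2, 2, 6, 2] (3 distinct), len 9
add 5: window [5, 2, 6, 6, 2, 2, 2, 6, 2, 5] (3 distinct), len 10
add 9: window [2, 5, 9] (3 distinct), len 3
add 5: window [2, 5, 9, 5] (3 distinct), len 4
add 1: window [5, 9, 5, 1] (3 distinct), len 4
add 9: window [5, 9, 5, 1, 9] (3 distinct), len 5
add 2: window [1, 9, 2] (3 distinct), len 3
Longest length with ≤3 distinct: 10.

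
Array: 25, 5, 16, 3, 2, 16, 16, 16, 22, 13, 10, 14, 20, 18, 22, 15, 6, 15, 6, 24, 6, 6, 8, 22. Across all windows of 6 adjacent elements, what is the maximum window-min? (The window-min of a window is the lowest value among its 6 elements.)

25 5 16 3 2 16 → min 2
5 16 3 2 16 16 → min 2
16 3 2 16 16 16 → min 2
3 2 16 16 16 22 → min 2
2 16 16 16 22 13 → min 2
16 16 16 22 13 10 → min 10
16 16 22 13 10 14 → min 10
16 22 13 10 14 20 → min 10
22 13 10 14 20 18 → min 10
13 10 14 20 18 22 → min 10
10 14 20 18 22 15 → min 10
14 20 18 22 15 6 → min 6
20 18 22 15 6 15 → min 6
18 22 15 6 15 6 → min 6
22 15 6 15 6 24 → min 6
15 6 15 6 24 6 → min 6
6 15 6 24 6 6 → min 6
15 6 24 6 6 8 → min 6
6 24 6 6 8 22 → min 6
Maximum of these is 10.

10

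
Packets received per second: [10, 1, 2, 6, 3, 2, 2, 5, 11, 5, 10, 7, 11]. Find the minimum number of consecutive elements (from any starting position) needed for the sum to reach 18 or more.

2

add 10: running sum 10 < 18
add 1: running sum 11 < 18
add 2: running sum 13 < 18
end 3: [10, 1, 2, 6] sum 19, len 4
end 4: [10, 1, 2, 6, 3] sum 22, len 5
end 5: [10, 1, 2, 6, 3, 2] sum 24, len 6
end 6: [10, 1, 2, 6, 3, 2, 2] sum 26, len 7
end 7: [6, 3, 2, 2, 5] sum 18, len 5
end 8: [2, 5, 11] sum 18, len 3
end 9: [5, 11, 5] sum 21, len 3
end 10: [11, 5, 10] sum 26, len 3
end 11: [5, 10, 7] sum 22, len 3
end 12: [7, 11] sum 18, len 2
Shortest qualifying length: 2.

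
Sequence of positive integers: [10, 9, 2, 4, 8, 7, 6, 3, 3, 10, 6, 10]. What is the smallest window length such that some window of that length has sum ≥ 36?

6

add 10: running sum 10 < 36
add 9: running sum 19 < 36
add 2: running sum 21 < 36
add 4: running sum 25 < 36
add 8: running sum 33 < 36
end 5: [10, 9, 2, 4, 8, 7] sum 40, len 6
end 6: [9, 2, 4, 8, 7, 6] sum 36, len 6
end 7: [9, 2, 4, 8, 7, 6, 3] sum 39, len 7
end 8: [9, 2, 4, 8, 7, 6, 3, 3] sum 42, len 8
end 9: [8, 7, 6, 3, 3, 10] sum 37, len 6
end 10: [8, 7, 6, 3, 3, 10, 6] sum 43, len 7
end 11: [6, 3, 3, 10, 6, 10] sum 38, len 6
Shortest qualifying length: 6.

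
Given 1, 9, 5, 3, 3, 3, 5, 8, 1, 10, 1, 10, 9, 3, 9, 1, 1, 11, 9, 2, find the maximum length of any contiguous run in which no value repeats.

5

add 1: [1] len 1
add 9: [1, 9] len 2
add 5: [1, 9, 5] len 3
add 3: [1, 9, 5, 3] len 4
add 3 (repeat 3, move left end past it): [3] len 1
add 3 (repeat 3, move left end past it): [3] len 1
add 5: [3, 5] len 2
add 8: [3, 5, 8] len 3
add 1: [3, 5, 8, 1] len 4
add 10: [3, 5, 8, 1, 10] len 5
add 1 (repeat 1, move left end past it): [10, 1] len 2
add 10 (repeat 10, move left end past it): [1, 10] len 2
add 9: [1, 10, 9] len 3
add 3: [1, 10, 9, 3] len 4
add 9 (repeat 9, move left end past it): [3, 9] len 2
add 1: [3, 9, 1] len 3
add 1 (repeat 1, move left end past it): [1] len 1
add 11: [1, 11] len 2
add 9: [1, 11, 9] len 3
add 2: [1, 11, 9, 2] len 4
Longest all-distinct length: 5.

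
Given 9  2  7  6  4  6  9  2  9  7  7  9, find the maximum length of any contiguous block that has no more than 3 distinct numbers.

6

add 9: window [9] (1 distinct), len 1
add 2: window [9, 2] (2 distinct), len 2
add 7: window [9, 2, 7] (3 distinct), len 3
add 6: window [2, 7, 6] (3 distinct), len 3
add 4: window [7, 6, 4] (3 distinct), len 3
add 6: window [7, 6, 4, 6] (3 distinct), len 4
add 9: window [6, 4, 6, 9] (3 distinct), len 4
add 2: window [6, 9, 2] (3 distinct), len 3
add 9: window [6, 9, 2, 9] (3 distinct), len 4
add 7: window [9, 2, 9, 7] (3 distinct), len 4
add 7: window [9, 2, 9, 7, 7] (3 distinct), len 5
add 9: window [9, 2, 9, 7, 7, 9] (3 distinct), len 6
Longest length with ≤3 distinct: 6.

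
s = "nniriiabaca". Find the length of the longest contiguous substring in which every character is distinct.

add n: [n] len 1
add n (repeat n, move left end past it): [n] len 1
add i: [n, i] len 2
add r: [n, i, r] len 3
add i (repeat i, move left end past it): [r, i] len 2
add i (repeat i, move left end past it): [i] len 1
add a: [i, a] len 2
add b: [i, a, b] len 3
add a (repeat a, move left end past it): [b, a] len 2
add c: [b, a, c] len 3
add a (repeat a, move left end past it): [c, a] len 2
Longest all-distinct length: 3.

3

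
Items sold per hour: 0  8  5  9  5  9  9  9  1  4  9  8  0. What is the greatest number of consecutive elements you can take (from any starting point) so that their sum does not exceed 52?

add 0: [0] sum 0, len 1
add 8: [0, 8] sum 8, len 2
add 5: [0, 8, 5] sum 13, len 3
add 9: [0, 8, 5, 9] sum 22, len 4
add 5: [0, 8, 5, 9, 5] sum 27, len 5
add 9: [0, 8, 5, 9, 5, 9] sum 36, len 6
add 9: [0, 8, 5, 9, 5, 9, 9] sum 45, len 7
add 9: [5, 9, 5, 9, 9, 9] sum 46, len 6
add 1: [5, 9, 5, 9, 9, 9, 1] sum 47, len 7
add 4: [5, 9, 5, 9, 9, 9, 1, 4] sum 51, len 8
add 9: [5, 9, 9, 9, 1, 4, 9] sum 46, len 7
add 8: [9, 9, 9, 1, 4, 9, 8] sum 49, len 7
add 0: [9, 9, 9, 1, 4, 9, 8, 0] sum 49, len 8
Longest length seen: 8.

8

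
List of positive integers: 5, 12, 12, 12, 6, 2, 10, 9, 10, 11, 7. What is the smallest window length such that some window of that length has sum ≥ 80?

9

Extend right; whenever the sum reaches 80, record the length and shrink from the left:
add 5: running sum 5 < 80
add 12: running sum 17 < 80
add 12: running sum 29 < 80
add 12: running sum 41 < 80
add 6: running sum 47 < 80
add 2: running sum 49 < 80
add 10: running sum 59 < 80
add 9: running sum 68 < 80
add 10: running sum 78 < 80
end 9: [12, 12, 12, 6, 2, 10, 9, 10, 11] sum 84, len 9
end 10: [12, 12, 12, 6, 2, 10, 9, 10, 11, 7] sum 91, len 10
Shortest qualifying length: 9.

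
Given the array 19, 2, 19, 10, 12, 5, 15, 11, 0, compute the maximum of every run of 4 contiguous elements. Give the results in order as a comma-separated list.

19, 19, 19, 15, 15, 15

Sliding a size-4 window across the 9 values:
(19, 2, 19, 10) → max 19
(2, 19, 10, 12) → max 19
(19, 10, 12, 5) → max 19
(10, 12, 5, 15) → max 15
(12, 5, 15, 11) → max 15
(5, 15, 11, 0) → max 15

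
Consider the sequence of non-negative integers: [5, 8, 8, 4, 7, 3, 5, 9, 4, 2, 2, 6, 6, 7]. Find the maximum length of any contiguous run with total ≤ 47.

→ 5: sum 5, len 1
→ 8: sum 13, len 2
→ 8: sum 21, len 3
→ 4: sum 25, len 4
→ 7: sum 32, len 5
→ 3: sum 35, len 6
→ 5: sum 40, len 7
→ 9 (dropped 5): sum 44, len 7
→ 4 (dropped 8): sum 40, len 7
→ 2: sum 42, len 8
→ 2: sum 44, len 9
→ 6 (dropped 8): sum 42, len 9
→ 6 (dropped 4): sum 44, len 9
→ 7 (dropped 7): sum 44, len 9
Longest length seen: 9.

9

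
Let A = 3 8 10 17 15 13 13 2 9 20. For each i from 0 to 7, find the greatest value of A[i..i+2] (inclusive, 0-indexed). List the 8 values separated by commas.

10, 17, 17, 17, 15, 13, 13, 20

(3, 8, 10) → max 10
(8, 10, 17) → max 17
(10, 17, 15) → max 17
(17, 15, 13) → max 17
(15, 13, 13) → max 15
(13, 13, 2) → max 13
(13, 2, 9) → max 13
(2, 9, 20) → max 20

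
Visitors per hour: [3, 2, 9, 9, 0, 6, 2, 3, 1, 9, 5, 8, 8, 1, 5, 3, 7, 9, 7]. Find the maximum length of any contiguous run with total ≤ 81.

17

→ 3: sum 3, len 1
→ 2: sum 5, len 2
→ 9: sum 14, len 3
→ 9: sum 23, len 4
→ 0: sum 23, len 5
→ 6: sum 29, len 6
→ 2: sum 31, len 7
→ 3: sum 34, len 8
→ 1: sum 35, len 9
→ 9: sum 44, len 10
→ 5: sum 49, len 11
→ 8: sum 57, len 12
→ 8: sum 65, len 13
→ 1: sum 66, len 14
→ 5: sum 71, len 15
→ 3: sum 74, len 16
→ 7: sum 81, len 17
→ 9 (dropped 3, 2, 9): sum 76, len 15
→ 7 (dropped 9): sum 74, len 15
Longest length seen: 17.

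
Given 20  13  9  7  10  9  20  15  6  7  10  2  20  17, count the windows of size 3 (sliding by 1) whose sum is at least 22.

(20, 13, 9) → sum 42  ≥ 22 ✓
(13, 9, 7) → sum 29  ≥ 22 ✓
(9, 7, 10) → sum 26  ≥ 22 ✓
(7, 10, 9) → sum 26  ≥ 22 ✓
(10, 9, 20) → sum 39  ≥ 22 ✓
(9, 20, 15) → sum 44  ≥ 22 ✓
(20, 15, 6) → sum 41  ≥ 22 ✓
(15, 6, 7) → sum 28  ≥ 22 ✓
(6, 7, 10) → sum 23  ≥ 22 ✓
(7, 10, 2) → sum 19
(10, 2, 20) → sum 32  ≥ 22 ✓
(2, 20, 17) → sum 39  ≥ 22 ✓
11 windows satisfy the condition.

11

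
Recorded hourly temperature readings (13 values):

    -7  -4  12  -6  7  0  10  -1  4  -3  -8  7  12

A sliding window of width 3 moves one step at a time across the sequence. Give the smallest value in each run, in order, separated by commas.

-7, -6, -6, -6, 0, -1, -1, -3, -8, -8, -8

-7 -4 12 → min -7
-4 12 -6 → min -6
12 -6 7 → min -6
-6 7 0 → min -6
7 0 10 → min 0
0 10 -1 → min -1
10 -1 4 → min -1
-1 4 -3 → min -3
4 -3 -8 → min -8
-3 -8 7 → min -8
-8 7 12 → min -8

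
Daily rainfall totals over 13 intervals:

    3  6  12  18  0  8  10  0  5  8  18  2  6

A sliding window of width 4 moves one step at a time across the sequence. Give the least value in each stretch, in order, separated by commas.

3, 0, 0, 0, 0, 0, 0, 0, 2, 2

Sliding a size-4 window across the 13 values:
[3, 6, 12, 18] → min 3
[6, 12, 18, 0] → min 0
[12, 18, 0, 8] → min 0
[18, 0, 8, 10] → min 0
[0, 8, 10, 0] → min 0
[8, 10, 0, 5] → min 0
[10, 0, 5, 8] → min 0
[0, 5, 8, 18] → min 0
[5, 8, 18, 2] → min 2
[8, 18, 2, 6] → min 2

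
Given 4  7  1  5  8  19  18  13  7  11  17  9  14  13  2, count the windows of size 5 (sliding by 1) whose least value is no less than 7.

4 7 1 5 8 → min 1
7 1 5 8 19 → min 1
1 5 8 19 18 → min 1
5 8 19 18 13 → min 5
8 19 18 13 7 → min 7  ≥ 7 ✓
19 18 13 7 11 → min 7  ≥ 7 ✓
18 13 7 11 17 → min 7  ≥ 7 ✓
13 7 11 17 9 → min 7  ≥ 7 ✓
7 11 17 9 14 → min 7  ≥ 7 ✓
11 17 9 14 13 → min 9  ≥ 7 ✓
17 9 14 13 2 → min 2
6 windows satisfy the condition.

6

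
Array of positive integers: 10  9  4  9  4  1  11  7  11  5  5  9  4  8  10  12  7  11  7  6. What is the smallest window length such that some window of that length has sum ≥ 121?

add 10: running sum 10 < 121
add 9: running sum 19 < 121
add 4: running sum 23 < 121
add 9: running sum 32 < 121
add 4: running sum 36 < 121
add 1: running sum 37 < 121
add 11: running sum 48 < 121
add 7: running sum 55 < 121
add 11: running sum 66 < 121
add 5: running sum 71 < 121
add 5: running sum 76 < 121
add 9: running sum 85 < 121
add 4: running sum 89 < 121
add 8: running sum 97 < 121
add 10: running sum 107 < 121
add 12: running sum 119 < 121
end 16: [10, 9, 4, 9, 4, 1, 11, 7, 11, 5, 5, 9, 4, 8, 10, 12, 7] sum 126, len 17
end 17: [9, 4, 9, 4, 1, 11, 7, 11, 5, 5, 9, 4, 8, 10, 12, 7, 11] sum 127, len 17
end 18: [9, 4, 1, 11, 7, 11, 5, 5, 9, 4, 8, 10, 12, 7, 11, 7] sum 121, len 16
end 19: [9, 4, 1, 11, 7, 11, 5, 5, 9, 4, 8, 10, 12, 7, 11, 7, 6] sum 127, len 17
Shortest qualifying length: 16.

16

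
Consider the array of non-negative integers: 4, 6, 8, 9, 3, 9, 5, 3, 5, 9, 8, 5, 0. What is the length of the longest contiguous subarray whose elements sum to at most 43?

7

→ 4: sum 4, len 1
→ 6: sum 10, len 2
→ 8: sum 18, len 3
→ 9: sum 27, len 4
→ 3: sum 30, len 5
→ 9: sum 39, len 6
→ 5 (dropped 4): sum 40, len 6
→ 3: sum 43, len 7
→ 5 (dropped 6): sum 42, len 7
→ 9 (dropped 8): sum 43, len 7
→ 8 (dropped 9): sum 42, len 7
→ 5 (dropped 3, 9): sum 35, len 6
→ 0: sum 35, len 7
Longest length seen: 7.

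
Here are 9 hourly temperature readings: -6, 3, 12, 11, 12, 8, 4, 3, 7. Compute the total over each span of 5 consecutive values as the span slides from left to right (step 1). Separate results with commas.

32, 46, 47, 38, 34

[-6, 3, 12, 11, 12] → sum 32
[3, 12, 11, 12, 8] → sum 46
[12, 11, 12, 8, 4] → sum 47
[11, 12, 8, 4, 3] → sum 38
[12, 8, 4, 3, 7] → sum 34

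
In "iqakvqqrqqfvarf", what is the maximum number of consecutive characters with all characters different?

5

[i] len 1
[i, q] len 2
[i, q, a] len 3
[i, q, a, k] len 4
[i, q, a, k, v] len 5
[a, k, v, q] len 4
[q] len 1
[q, r] len 2
[r, q] len 2
[q] len 1
[q, f] len 2
[q, f, v] len 3
[q, f, v, a] len 4
[q, f, v, a, r] len 5
[v, a, r, f] len 4
Longest all-distinct length: 5.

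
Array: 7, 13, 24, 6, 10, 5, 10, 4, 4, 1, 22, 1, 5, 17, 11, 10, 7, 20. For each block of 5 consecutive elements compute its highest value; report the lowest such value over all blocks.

10

(7, 13, 24, 6, 10) → max 24
(13, 24, 6, 10, 5) → max 24
(24, 6, 10, 5, 10) → max 24
(6, 10, 5, 10, 4) → max 10
(10, 5, 10, 4, 4) → max 10
(5, 10, 4, 4, 1) → max 10
(10, 4, 4, 1, 22) → max 22
(4, 4, 1, 22, 1) → max 22
(4, 1, 22, 1, 5) → max 22
(1, 22, 1, 5, 17) → max 22
(22, 1, 5, 17, 11) → max 22
(1, 5, 17, 11, 10) → max 17
(5, 17, 11, 10, 7) → max 17
(17, 11, 10, 7, 20) → max 20
Lowest of these is 10.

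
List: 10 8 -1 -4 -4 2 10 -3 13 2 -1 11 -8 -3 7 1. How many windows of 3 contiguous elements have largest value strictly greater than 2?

12

[10, 8, -1] → max 10  > 2 ✓
[8, -1, -4] → max 8  > 2 ✓
[-1, -4, -4] → max -1
[-4, -4, 2] → max 2
[-4, 2, 10] → max 10  > 2 ✓
[2, 10, -3] → max 10  > 2 ✓
[10, -3, 13] → max 13  > 2 ✓
[-3, 13, 2] → max 13  > 2 ✓
[13, 2, -1] → max 13  > 2 ✓
[2, -1, 11] → max 11  > 2 ✓
[-1, 11, -8] → max 11  > 2 ✓
[11, -8, -3] → max 11  > 2 ✓
[-8, -3, 7] → max 7  > 2 ✓
[-3, 7, 1] → max 7  > 2 ✓
12 windows satisfy the condition.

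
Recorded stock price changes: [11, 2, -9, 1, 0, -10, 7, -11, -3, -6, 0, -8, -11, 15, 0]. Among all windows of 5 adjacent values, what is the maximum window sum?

[11, 2, -9, 1, 0] → sum 5
[2, -9, 1, 0, -10] → sum -16
[-9, 1, 0, -10, 7] → sum -11
[1, 0, -10, 7, -11] → sum -13
[0, -10, 7, -11, -3] → sum -17
[-10, 7, -11, -3, -6] → sum -23
[7, -11, -3, -6, 0] → sum -13
[-11, -3, -6, 0, -8] → sum -28
[-3, -6, 0, -8, -11] → sum -28
[-6, 0, -8, -11, 15] → sum -10
[0, -8, -11, 15, 0] → sum -4
Maximum of these is 5.

5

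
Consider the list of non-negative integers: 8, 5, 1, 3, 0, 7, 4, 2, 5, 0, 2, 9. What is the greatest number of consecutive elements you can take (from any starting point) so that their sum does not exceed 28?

9

[8] sum 8 len 1
[8, 5] sum 13 len 2
[8, 5, 1] sum 14 len 3
[8, 5, 1, 3] sum 17 len 4
[8, 5, 1, 3, 0] sum 17 len 5
[8, 5, 1, 3, 0, 7] sum 24 len 6
[8, 5, 1, 3, 0, 7, 4] sum 28 len 7
[5, 1, 3, 0, 7, 4, 2] sum 22 len 7
[5, 1, 3, 0, 7, 4, 2, 5] sum 27 len 8
[5, 1, 3, 0, 7, 4, 2, 5, 0] sum 27 len 9
[1, 3, 0, 7, 4, 2, 5, 0, 2] sum 24 len 9
[4, 2, 5, 0, 2, 9] sum 22 len 6
Longest length seen: 9.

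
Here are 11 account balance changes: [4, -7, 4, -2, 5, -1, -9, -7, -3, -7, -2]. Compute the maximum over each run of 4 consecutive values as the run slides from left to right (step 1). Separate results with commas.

(4, -7, 4, -2) → max 4
(-7, 4, -2, 5) → max 5
(4, -2, 5, -1) → max 5
(-2, 5, -1, -9) → max 5
(5, -1, -9, -7) → max 5
(-1, -9, -7, -3) → max -1
(-9, -7, -3, -7) → max -3
(-7, -3, -7, -2) → max -2

4, 5, 5, 5, 5, -1, -3, -2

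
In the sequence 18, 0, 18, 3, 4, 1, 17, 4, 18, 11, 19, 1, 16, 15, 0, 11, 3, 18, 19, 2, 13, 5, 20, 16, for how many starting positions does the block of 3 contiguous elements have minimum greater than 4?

(18, 0, 18) → min 0
(0, 18, 3) → min 0
(18, 3, 4) → min 3
(3, 4, 1) → min 1
(4, 1, 17) → min 1
(1, 17, 4) → min 1
(17, 4, 18) → min 4
(4, 18, 11) → min 4
(18, 11, 19) → min 11  > 4 ✓
(11, 19, 1) → min 1
(19, 1, 16) → min 1
(1, 16, 15) → min 1
(16, 15, 0) → min 0
(15, 0, 11) → min 0
(0, 11, 3) → min 0
(11, 3, 18) → min 3
(3, 18, 19) → min 3
(18, 19, 2) → min 2
(19, 2, 13) → min 2
(2, 13, 5) → min 2
(13, 5, 20) → min 5  > 4 ✓
(5, 20, 16) → min 5  > 4 ✓
3 windows satisfy the condition.

3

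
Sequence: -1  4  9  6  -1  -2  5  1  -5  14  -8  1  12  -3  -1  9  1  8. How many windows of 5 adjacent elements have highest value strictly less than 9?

2

(-1, 4, 9, 6, -1) → max 9
(4, 9, 6, -1, -2) → max 9
(9, 6, -1, -2, 5) → max 9
(6, -1, -2, 5, 1) → max 6  < 9 ✓
(-1, -2, 5, 1, -5) → max 5  < 9 ✓
(-2, 5, 1, -5, 14) → max 14
(5, 1, -5, 14, -8) → max 14
(1, -5, 14, -8, 1) → max 14
(-5, 14, -8, 1, 12) → max 14
(14, -8, 1, 12, -3) → max 14
(-8, 1, 12, -3, -1) → max 12
(1, 12, -3, -1, 9) → max 12
(12, -3, -1, 9, 1) → max 12
(-3, -1, 9, 1, 8) → max 9
2 windows satisfy the condition.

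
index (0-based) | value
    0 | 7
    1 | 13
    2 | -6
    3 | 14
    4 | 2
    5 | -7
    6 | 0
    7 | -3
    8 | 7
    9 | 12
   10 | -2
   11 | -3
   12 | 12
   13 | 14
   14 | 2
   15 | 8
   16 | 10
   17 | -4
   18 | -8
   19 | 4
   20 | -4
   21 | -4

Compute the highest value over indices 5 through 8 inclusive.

7

Elements at indices 5..8: -7, 0, -3, 7
max(-7, 0, -3, 7) = 7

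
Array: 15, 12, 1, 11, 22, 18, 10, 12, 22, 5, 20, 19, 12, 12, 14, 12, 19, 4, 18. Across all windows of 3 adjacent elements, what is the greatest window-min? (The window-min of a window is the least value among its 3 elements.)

12

15 12 1 → min 1
12 1 11 → min 1
1 11 22 → min 1
11 22 18 → min 11
22 18 10 → min 10
18 10 12 → min 10
10 12 22 → min 10
12 22 5 → min 5
22 5 20 → min 5
5 20 19 → min 5
20 19 12 → min 12
19 12 12 → min 12
12 12 14 → min 12
12 14 12 → min 12
14 12 19 → min 12
12 19 4 → min 4
19 4 18 → min 4
Greatest of these is 12.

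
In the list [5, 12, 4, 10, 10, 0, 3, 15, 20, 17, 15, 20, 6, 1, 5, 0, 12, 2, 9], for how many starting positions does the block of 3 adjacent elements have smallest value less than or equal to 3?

(5, 12, 4) → min 4
(12, 4, 10) → min 4
(4, 10, 10) → min 4
(10, 10, 0) → min 0  ≤ 3 ✓
(10, 0, 3) → min 0  ≤ 3 ✓
(0, 3, 15) → min 0  ≤ 3 ✓
(3, 15, 20) → min 3  ≤ 3 ✓
(15, 20, 17) → min 15
(20, 17, 15) → min 15
(17, 15, 20) → min 15
(15, 20, 6) → min 6
(20, 6, 1) → min 1  ≤ 3 ✓
(6, 1, 5) → min 1  ≤ 3 ✓
(1, 5, 0) → min 0  ≤ 3 ✓
(5, 0, 12) → min 0  ≤ 3 ✓
(0, 12, 2) → min 0  ≤ 3 ✓
(12, 2, 9) → min 2  ≤ 3 ✓
10 windows satisfy the condition.

10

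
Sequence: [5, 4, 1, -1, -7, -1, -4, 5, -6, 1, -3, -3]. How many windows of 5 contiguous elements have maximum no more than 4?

5 4 1 -1 -7 → max 5
4 1 -1 -7 -1 → max 4  ≤ 4 ✓
1 -1 -7 -1 -4 → max 1  ≤ 4 ✓
-1 -7 -1 -4 5 → max 5
-7 -1 -4 5 -6 → max 5
-1 -4 5 -6 1 → max 5
-4 5 -6 1 -3 → max 5
5 -6 1 -3 -3 → max 5
2 windows satisfy the condition.

2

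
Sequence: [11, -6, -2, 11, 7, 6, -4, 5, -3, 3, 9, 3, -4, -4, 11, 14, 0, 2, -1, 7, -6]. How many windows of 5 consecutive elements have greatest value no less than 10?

10

[11, -6, -2, 11, 7] → max 11  ≥ 10 ✓
[-6, -2, 11, 7, 6] → max 11  ≥ 10 ✓
[-2, 11, 7, 6, -4] → max 11  ≥ 10 ✓
[11, 7, 6, -4, 5] → max 11  ≥ 10 ✓
[7, 6, -4, 5, -3] → max 7
[6, -4, 5, -3, 3] → max 6
[-4, 5, -3, 3, 9] → max 9
[5, -3, 3, 9, 3] → max 9
[-3, 3, 9, 3, -4] → max 9
[3, 9, 3, -4, -4] → max 9
[9, 3, -4, -4, 11] → max 11  ≥ 10 ✓
[3, -4, -4, 11, 14] → max 14  ≥ 10 ✓
[-4, -4, 11, 14, 0] → max 14  ≥ 10 ✓
[-4, 11, 14, 0, 2] → max 14  ≥ 10 ✓
[11, 14, 0, 2, -1] → max 14  ≥ 10 ✓
[14, 0, 2, -1, 7] → max 14  ≥ 10 ✓
[0, 2, -1, 7, -6] → max 7
10 windows satisfy the condition.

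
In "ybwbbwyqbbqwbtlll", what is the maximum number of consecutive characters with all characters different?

add y: [y] len 1
add b: [y, b] len 2
add w: [y, b, w] len 3
add b (repeat b, move left end past it): [w, b] len 2
add b (repeat b, move left end past it): [b] len 1
add w: [b, w] len 2
add y: [b, w, y] len 3
add q: [b, w, y, q] len 4
add b (repeat b, move left end past it): [w, y, q, b] len 4
add b (repeat b, move left end past it): [b] len 1
add q: [b, q] len 2
add w: [b, q, w] len 3
add b (repeat b, move left end past it): [q, w, b] len 3
add t: [q, w, b, t] len 4
add l: [q, w, b, t, l] len 5
add l (repeat l, move left end past it): [l] len 1
add l (repeat l, move left end past it): [l] len 1
Longest all-distinct length: 5.

5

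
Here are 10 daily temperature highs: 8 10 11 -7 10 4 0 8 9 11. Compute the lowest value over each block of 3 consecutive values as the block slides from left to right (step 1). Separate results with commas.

8, -7, -7, -7, 0, 0, 0, 8

[8, 10, 11] → min 8
[10, 11, -7] → min -7
[11, -7, 10] → min -7
[-7, 10, 4] → min -7
[10, 4, 0] → min 0
[4, 0, 8] → min 0
[0, 8, 9] → min 0
[8, 9, 11] → min 8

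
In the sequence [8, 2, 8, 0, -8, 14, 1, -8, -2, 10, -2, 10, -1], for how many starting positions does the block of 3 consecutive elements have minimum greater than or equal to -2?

[8, 2, 8] → min 2  ≥ -2 ✓
[2, 8, 0] → min 0  ≥ -2 ✓
[8, 0, -8] → min -8
[0, -8, 14] → min -8
[-8, 14, 1] → min -8
[14, 1, -8] → min -8
[1, -8, -2] → min -8
[-8, -2, 10] → min -8
[-2, 10, -2] → min -2  ≥ -2 ✓
[10, -2, 10] → min -2  ≥ -2 ✓
[-2, 10, -1] → min -2  ≥ -2 ✓
5 windows satisfy the condition.

5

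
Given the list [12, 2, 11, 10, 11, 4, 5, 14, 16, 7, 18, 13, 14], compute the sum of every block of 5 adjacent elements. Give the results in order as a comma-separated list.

Sliding a size-5 window across the 13 values:
[12, 2, 11, 10, 11] → sum 46
[2, 11, 10, 11, 4] → sum 38
[11, 10, 11, 4, 5] → sum 41
[10, 11, 4, 5, 14] → sum 44
[11, 4, 5, 14, 16] → sum 50
[4, 5, 14, 16, 7] → sum 46
[5, 14, 16, 7, 18] → sum 60
[14, 16, 7, 18, 13] → sum 68
[16, 7, 18, 13, 14] → sum 68

46, 38, 41, 44, 50, 46, 60, 68, 68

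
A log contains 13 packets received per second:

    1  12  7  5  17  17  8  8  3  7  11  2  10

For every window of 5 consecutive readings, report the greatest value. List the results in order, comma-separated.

(1, 12, 7, 5, 17) → max 17
(12, 7, 5, 17, 17) → max 17
(7, 5, 17, 17, 8) → max 17
(5, 17, 17, 8, 8) → max 17
(17, 17, 8, 8, 3) → max 17
(17, 8, 8, 3, 7) → max 17
(8, 8, 3, 7, 11) → max 11
(8, 3, 7, 11, 2) → max 11
(3, 7, 11, 2, 10) → max 11

17, 17, 17, 17, 17, 17, 11, 11, 11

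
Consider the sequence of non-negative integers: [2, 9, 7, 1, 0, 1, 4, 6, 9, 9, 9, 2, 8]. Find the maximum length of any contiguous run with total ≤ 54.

10

[2] sum 2 len 1
[2, 9] sum 11 len 2
[2, 9, 7] sum 18 len 3
[2, 9, 7, 1] sum 19 len 4
[2, 9, 7, 1, 0] sum 19 len 5
[2, 9, 7, 1, 0, 1] sum 20 len 6
[2, 9, 7, 1, 0, 1, 4] sum 24 len 7
[2, 9, 7, 1, 0, 1, 4, 6] sum 30 len 8
[2, 9, 7, 1, 0, 1, 4, 6, 9] sum 39 len 9
[2, 9, 7, 1, 0, 1, 4, 6, 9, 9] sum 48 len 10
[7, 1, 0, 1, 4, 6, 9, 9, 9] sum 46 len 9
[7, 1, 0, 1, 4, 6, 9, 9, 9, 2] sum 48 len 10
[1, 0, 1, 4, 6, 9, 9, 9, 2, 8] sum 49 len 10
Longest length seen: 10.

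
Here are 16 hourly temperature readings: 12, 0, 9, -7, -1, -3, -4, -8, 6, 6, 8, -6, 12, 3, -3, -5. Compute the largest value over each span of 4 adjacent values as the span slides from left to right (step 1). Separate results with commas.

12, 9, 9, -1, -1, 6, 6, 8, 8, 12, 12, 12, 12

[12, 0, 9, -7] → max 12
[0, 9, -7, -1] → max 9
[9, -7, -1, -3] → max 9
[-7, -1, -3, -4] → max -1
[-1, -3, -4, -8] → max -1
[-3, -4, -8, 6] → max 6
[-4, -8, 6, 6] → max 6
[-8, 6, 6, 8] → max 8
[6, 6, 8, -6] → max 8
[6, 8, -6, 12] → max 12
[8, -6, 12, 3] → max 12
[-6, 12, 3, -3] → max 12
[12, 3, -3, -5] → max 12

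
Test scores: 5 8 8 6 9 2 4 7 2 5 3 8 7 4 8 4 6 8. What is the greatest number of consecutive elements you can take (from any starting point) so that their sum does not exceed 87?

15

[5] sum 5 len 1
[5, 8] sum 13 len 2
[5, 8, 8] sum 21 len 3
[5, 8, 8, 6] sum 27 len 4
[5, 8, 8, 6, 9] sum 36 len 5
[5, 8, 8, 6, 9, 2] sum 38 len 6
[5, 8, 8, 6, 9, 2, 4] sum 42 len 7
[5, 8, 8, 6, 9, 2, 4, 7] sum 49 len 8
[5, 8, 8, 6, 9, 2, 4, 7, 2] sum 51 len 9
[5, 8, 8, 6, 9, 2, 4, 7, 2, 5] sum 56 len 10
[5, 8, 8, 6, 9, 2, 4, 7, 2, 5, 3] sum 59 len 11
[5, 8, 8, 6, 9, 2, 4, 7, 2, 5, 3, 8] sum 67 len 12
[5, 8, 8, 6, 9, 2, 4, 7, 2, 5, 3, 8, 7] sum 74 len 13
[5, 8, 8, 6, 9, 2, 4, 7, 2, 5, 3, 8, 7, 4] sum 78 len 14
[5, 8, 8, 6, 9, 2, 4, 7, 2, 5, 3, 8, 7, 4, 8] sum 86 len 15
[8, 8, 6, 9, 2, 4, 7, 2, 5, 3, 8, 7, 4, 8, 4] sum 85 len 15
[8, 6, 9, 2, 4, 7, 2, 5, 3, 8, 7, 4, 8, 4, 6] sum 83 len 15
[6, 9, 2, 4, 7, 2, 5, 3, 8, 7, 4, 8, 4, 6, 8] sum 83 len 15
Longest length seen: 15.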